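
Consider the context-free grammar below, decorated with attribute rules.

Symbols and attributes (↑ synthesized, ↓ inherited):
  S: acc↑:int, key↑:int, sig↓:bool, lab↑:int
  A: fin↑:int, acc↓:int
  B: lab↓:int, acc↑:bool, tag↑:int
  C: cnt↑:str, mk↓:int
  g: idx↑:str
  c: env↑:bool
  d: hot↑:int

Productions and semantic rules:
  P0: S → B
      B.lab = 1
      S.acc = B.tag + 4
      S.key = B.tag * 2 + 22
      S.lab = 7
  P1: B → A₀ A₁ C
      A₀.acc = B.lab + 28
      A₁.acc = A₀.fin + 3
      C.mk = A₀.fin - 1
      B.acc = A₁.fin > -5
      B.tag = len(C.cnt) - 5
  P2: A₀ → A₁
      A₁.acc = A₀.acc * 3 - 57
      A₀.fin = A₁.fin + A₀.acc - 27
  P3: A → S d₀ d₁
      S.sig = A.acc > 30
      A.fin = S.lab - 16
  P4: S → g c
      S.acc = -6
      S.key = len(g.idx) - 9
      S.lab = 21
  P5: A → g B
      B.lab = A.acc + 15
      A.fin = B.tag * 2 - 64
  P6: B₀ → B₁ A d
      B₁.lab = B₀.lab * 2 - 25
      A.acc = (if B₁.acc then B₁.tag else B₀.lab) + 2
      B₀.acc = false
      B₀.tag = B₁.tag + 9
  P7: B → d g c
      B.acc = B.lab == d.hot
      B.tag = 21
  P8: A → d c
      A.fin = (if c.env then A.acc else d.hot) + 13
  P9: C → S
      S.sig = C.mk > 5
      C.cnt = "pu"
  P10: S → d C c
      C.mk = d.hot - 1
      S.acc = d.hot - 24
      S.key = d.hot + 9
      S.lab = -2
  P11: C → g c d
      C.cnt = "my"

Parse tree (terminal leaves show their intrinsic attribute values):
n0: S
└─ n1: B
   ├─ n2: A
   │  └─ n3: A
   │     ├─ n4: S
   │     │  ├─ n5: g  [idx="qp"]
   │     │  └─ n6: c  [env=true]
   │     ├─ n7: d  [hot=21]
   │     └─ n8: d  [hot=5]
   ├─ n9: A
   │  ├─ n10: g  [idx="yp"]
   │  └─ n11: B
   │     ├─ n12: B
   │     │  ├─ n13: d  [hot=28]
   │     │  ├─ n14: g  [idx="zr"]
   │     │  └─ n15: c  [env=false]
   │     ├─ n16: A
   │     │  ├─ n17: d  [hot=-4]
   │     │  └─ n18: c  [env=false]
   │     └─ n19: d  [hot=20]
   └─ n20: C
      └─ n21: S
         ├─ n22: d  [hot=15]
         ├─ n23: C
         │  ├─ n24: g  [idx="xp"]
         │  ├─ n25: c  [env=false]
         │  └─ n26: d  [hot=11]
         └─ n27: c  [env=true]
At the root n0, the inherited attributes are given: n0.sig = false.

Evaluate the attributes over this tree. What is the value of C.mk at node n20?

1. n0.sig = false  [given at root]
2. n1.lab = 1  [1]
3. n2.acc = 29  [B.lab + 28]
4. n3.acc = 30  [A₀.acc * 3 - 57]
5. n4.sig = false  [A.acc > 30]
6. n5.idx = "qp"  [terminal]
7. n6.env = true  [terminal]
8. n4.acc = -6  [-6]
9. n4.key = -7  [len(g.idx) - 9]
10. n4.lab = 21  [21]
11. n7.hot = 21  [terminal]
12. n8.hot = 5  [terminal]
13. n3.fin = 5  [S.lab - 16]
14. n2.fin = 7  [A₁.fin + A₀.acc - 27]
15. n9.acc = 10  [A₀.fin + 3]
16. n10.idx = "yp"  [terminal]
17. n11.lab = 25  [A.acc + 15]
18. n12.lab = 25  [B₀.lab * 2 - 25]
19. n13.hot = 28  [terminal]
20. n14.idx = "zr"  [terminal]
21. n15.env = false  [terminal]
22. n12.acc = false  [B.lab == d.hot]
23. n12.tag = 21  [21]
24. n16.acc = 27  [(if B₁.acc then B₁.tag else B₀.lab) + 2]
25. n17.hot = -4  [terminal]
26. n18.env = false  [terminal]
27. n16.fin = 9  [(if c.env then A.acc else d.hot) + 13]
28. n19.hot = 20  [terminal]
29. n11.acc = false  [false]
30. n11.tag = 30  [B₁.tag + 9]
31. n9.fin = -4  [B.tag * 2 - 64]
32. n20.mk = 6  [A₀.fin - 1]
33. n21.sig = true  [C.mk > 5]
34. n22.hot = 15  [terminal]
35. n23.mk = 14  [d.hot - 1]
36. n24.idx = "xp"  [terminal]
37. n25.env = false  [terminal]
38. n26.hot = 11  [terminal]
39. n23.cnt = "my"  ["my"]
40. n27.env = true  [terminal]
41. n21.acc = -9  [d.hot - 24]
42. n21.key = 24  [d.hot + 9]
43. n21.lab = -2  [-2]
44. n20.cnt = "pu"  ["pu"]
45. n1.acc = true  [A₁.fin > -5]
46. n1.tag = -3  [len(C.cnt) - 5]
47. n0.acc = 1  [B.tag + 4]
48. n0.key = 16  [B.tag * 2 + 22]
49. n0.lab = 7  [7]

6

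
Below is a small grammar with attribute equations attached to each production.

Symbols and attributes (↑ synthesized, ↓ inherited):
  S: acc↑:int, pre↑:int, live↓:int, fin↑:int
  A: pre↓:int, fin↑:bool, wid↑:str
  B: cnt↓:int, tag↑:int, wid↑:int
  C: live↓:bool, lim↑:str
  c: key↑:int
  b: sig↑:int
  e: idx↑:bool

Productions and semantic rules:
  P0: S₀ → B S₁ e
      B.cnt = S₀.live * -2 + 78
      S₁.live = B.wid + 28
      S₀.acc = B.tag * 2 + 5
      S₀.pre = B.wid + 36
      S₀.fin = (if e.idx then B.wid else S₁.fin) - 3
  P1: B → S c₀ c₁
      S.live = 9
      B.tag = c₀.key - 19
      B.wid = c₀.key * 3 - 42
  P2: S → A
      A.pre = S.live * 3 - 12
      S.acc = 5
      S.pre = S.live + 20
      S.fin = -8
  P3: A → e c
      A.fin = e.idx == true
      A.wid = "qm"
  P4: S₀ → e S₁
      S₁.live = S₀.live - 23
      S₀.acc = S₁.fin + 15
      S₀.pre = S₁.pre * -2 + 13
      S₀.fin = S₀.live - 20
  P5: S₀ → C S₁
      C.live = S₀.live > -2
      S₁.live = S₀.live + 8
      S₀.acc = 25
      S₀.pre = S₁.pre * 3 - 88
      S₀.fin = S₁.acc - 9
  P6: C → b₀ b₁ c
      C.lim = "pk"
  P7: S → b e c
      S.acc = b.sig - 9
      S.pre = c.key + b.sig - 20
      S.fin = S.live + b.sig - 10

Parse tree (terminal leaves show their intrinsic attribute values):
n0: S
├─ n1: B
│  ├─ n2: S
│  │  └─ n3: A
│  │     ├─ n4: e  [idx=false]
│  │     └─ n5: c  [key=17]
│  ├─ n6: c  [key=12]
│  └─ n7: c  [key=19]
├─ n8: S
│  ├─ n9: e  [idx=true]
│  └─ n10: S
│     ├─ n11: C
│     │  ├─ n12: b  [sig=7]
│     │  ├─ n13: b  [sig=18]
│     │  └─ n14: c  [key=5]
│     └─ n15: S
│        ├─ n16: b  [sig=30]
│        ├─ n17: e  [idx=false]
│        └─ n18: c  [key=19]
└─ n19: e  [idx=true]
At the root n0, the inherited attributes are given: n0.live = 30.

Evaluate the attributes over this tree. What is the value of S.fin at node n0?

-9

1. n0.live = 30  [given at root]
2. n1.cnt = 18  [S₀.live * -2 + 78]
3. n2.live = 9  [9]
4. n3.pre = 15  [S.live * 3 - 12]
5. n4.idx = false  [terminal]
6. n5.key = 17  [terminal]
7. n3.fin = false  [e.idx == true]
8. n3.wid = "qm"  ["qm"]
9. n2.acc = 5  [5]
10. n2.pre = 29  [S.live + 20]
11. n2.fin = -8  [-8]
12. n6.key = 12  [terminal]
13. n7.key = 19  [terminal]
14. n1.tag = -7  [c₀.key - 19]
15. n1.wid = -6  [c₀.key * 3 - 42]
16. n8.live = 22  [B.wid + 28]
17. n9.idx = true  [terminal]
18. n10.live = -1  [S₀.live - 23]
19. n11.live = true  [S₀.live > -2]
20. n12.sig = 7  [terminal]
21. n13.sig = 18  [terminal]
22. n14.key = 5  [terminal]
23. n11.lim = "pk"  ["pk"]
24. n15.live = 7  [S₀.live + 8]
25. n16.sig = 30  [terminal]
26. n17.idx = false  [terminal]
27. n18.key = 19  [terminal]
28. n15.acc = 21  [b.sig - 9]
29. n15.pre = 29  [c.key + b.sig - 20]
30. n15.fin = 27  [S.live + b.sig - 10]
31. n10.acc = 25  [25]
32. n10.pre = -1  [S₁.pre * 3 - 88]
33. n10.fin = 12  [S₁.acc - 9]
34. n8.acc = 27  [S₁.fin + 15]
35. n8.pre = 15  [S₁.pre * -2 + 13]
36. n8.fin = 2  [S₀.live - 20]
37. n19.idx = true  [terminal]
38. n0.acc = -9  [B.tag * 2 + 5]
39. n0.pre = 30  [B.wid + 36]
40. n0.fin = -9  [(if e.idx then B.wid else S₁.fin) - 3]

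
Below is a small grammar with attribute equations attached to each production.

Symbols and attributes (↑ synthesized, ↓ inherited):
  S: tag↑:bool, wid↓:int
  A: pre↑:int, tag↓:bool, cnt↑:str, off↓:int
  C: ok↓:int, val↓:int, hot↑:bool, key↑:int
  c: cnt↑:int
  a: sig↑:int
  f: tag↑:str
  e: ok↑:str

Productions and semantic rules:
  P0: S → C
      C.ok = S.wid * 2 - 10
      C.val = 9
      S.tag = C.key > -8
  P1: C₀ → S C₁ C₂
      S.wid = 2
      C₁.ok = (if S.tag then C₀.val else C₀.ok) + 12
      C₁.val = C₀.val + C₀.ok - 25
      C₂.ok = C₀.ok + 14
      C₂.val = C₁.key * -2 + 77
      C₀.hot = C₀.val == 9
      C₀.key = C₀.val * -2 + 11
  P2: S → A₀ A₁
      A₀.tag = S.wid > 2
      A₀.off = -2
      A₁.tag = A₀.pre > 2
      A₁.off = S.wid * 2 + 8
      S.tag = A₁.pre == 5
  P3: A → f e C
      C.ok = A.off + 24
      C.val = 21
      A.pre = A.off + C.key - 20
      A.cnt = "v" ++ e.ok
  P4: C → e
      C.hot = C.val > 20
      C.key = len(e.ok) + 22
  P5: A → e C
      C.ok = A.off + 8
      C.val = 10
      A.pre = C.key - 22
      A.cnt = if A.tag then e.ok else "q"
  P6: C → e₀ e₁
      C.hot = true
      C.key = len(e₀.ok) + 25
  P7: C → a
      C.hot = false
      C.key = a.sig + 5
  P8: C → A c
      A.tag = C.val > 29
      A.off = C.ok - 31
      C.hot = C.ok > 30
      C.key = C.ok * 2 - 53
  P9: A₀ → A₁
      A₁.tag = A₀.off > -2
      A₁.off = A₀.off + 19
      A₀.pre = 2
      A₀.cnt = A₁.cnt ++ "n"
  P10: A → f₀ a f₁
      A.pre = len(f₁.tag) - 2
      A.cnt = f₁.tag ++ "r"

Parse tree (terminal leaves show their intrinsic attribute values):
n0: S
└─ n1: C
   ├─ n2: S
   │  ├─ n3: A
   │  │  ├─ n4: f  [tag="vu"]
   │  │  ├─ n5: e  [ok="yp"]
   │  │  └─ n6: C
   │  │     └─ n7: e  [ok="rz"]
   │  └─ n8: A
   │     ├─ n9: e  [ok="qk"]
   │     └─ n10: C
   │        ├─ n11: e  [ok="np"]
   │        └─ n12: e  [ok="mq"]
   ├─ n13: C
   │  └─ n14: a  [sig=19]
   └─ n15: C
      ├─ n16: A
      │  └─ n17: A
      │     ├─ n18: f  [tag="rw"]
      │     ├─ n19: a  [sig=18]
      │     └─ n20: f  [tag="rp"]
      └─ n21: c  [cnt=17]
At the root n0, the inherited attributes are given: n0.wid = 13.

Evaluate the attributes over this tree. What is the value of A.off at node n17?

1. n0.wid = 13  [given at root]
2. n1.ok = 16  [S.wid * 2 - 10]
3. n1.val = 9  [9]
4. n2.wid = 2  [2]
5. n3.tag = false  [S.wid > 2]
6. n3.off = -2  [-2]
7. n4.tag = "vu"  [terminal]
8. n5.ok = "yp"  [terminal]
9. n6.ok = 22  [A.off + 24]
10. n6.val = 21  [21]
11. n7.ok = "rz"  [terminal]
12. n6.hot = true  [C.val > 20]
13. n6.key = 24  [len(e.ok) + 22]
14. n3.pre = 2  [A.off + C.key - 20]
15. n3.cnt = "vyp"  ["v" ++ e.ok]
16. n8.tag = false  [A₀.pre > 2]
17. n8.off = 12  [S.wid * 2 + 8]
18. n9.ok = "qk"  [terminal]
19. n10.ok = 20  [A.off + 8]
20. n10.val = 10  [10]
21. n11.ok = "np"  [terminal]
22. n12.ok = "mq"  [terminal]
23. n10.hot = true  [true]
24. n10.key = 27  [len(e₀.ok) + 25]
25. n8.pre = 5  [C.key - 22]
26. n8.cnt = "q"  [if A.tag then e.ok else "q"]
27. n2.tag = true  [A₁.pre == 5]
28. n13.ok = 21  [(if S.tag then C₀.val else C₀.ok) + 12]
29. n13.val = 0  [C₀.val + C₀.ok - 25]
30. n14.sig = 19  [terminal]
31. n13.hot = false  [false]
32. n13.key = 24  [a.sig + 5]
33. n15.ok = 30  [C₀.ok + 14]
34. n15.val = 29  [C₁.key * -2 + 77]
35. n16.tag = false  [C.val > 29]
36. n16.off = -1  [C.ok - 31]
37. n17.tag = true  [A₀.off > -2]
38. n17.off = 18  [A₀.off + 19]
39. n18.tag = "rw"  [terminal]
40. n19.sig = 18  [terminal]
41. n20.tag = "rp"  [terminal]
42. n17.pre = 0  [len(f₁.tag) - 2]
43. n17.cnt = "rpr"  [f₁.tag ++ "r"]
44. n16.pre = 2  [2]
45. n16.cnt = "rprn"  [A₁.cnt ++ "n"]
46. n21.cnt = 17  [terminal]
47. n15.hot = false  [C.ok > 30]
48. n15.key = 7  [C.ok * 2 - 53]
49. n1.hot = true  [C₀.val == 9]
50. n1.key = -7  [C₀.val * -2 + 11]
51. n0.tag = true  [C.key > -8]

18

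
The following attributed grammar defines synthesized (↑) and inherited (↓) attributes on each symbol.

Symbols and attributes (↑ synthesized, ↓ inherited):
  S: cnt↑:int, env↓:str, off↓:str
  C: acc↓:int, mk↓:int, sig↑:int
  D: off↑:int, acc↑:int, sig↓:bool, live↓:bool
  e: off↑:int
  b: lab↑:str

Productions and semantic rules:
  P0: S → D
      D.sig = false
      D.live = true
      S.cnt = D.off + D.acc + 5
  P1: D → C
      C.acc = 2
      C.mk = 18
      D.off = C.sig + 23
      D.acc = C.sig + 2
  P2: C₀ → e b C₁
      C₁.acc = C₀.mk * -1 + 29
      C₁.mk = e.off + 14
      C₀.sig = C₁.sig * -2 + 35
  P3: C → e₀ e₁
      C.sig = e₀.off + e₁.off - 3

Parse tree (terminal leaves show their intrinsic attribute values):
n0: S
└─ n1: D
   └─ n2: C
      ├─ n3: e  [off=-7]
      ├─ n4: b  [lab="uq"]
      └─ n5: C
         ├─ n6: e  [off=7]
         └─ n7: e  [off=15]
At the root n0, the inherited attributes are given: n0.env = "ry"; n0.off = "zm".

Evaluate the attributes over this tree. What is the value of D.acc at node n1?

1. n0.env = "ry"  [given at root]
2. n0.off = "zm"  [given at root]
3. n1.sig = false  [false]
4. n1.live = true  [true]
5. n2.acc = 2  [2]
6. n2.mk = 18  [18]
7. n3.off = -7  [terminal]
8. n4.lab = "uq"  [terminal]
9. n5.acc = 11  [C₀.mk * -1 + 29]
10. n5.mk = 7  [e.off + 14]
11. n6.off = 7  [terminal]
12. n7.off = 15  [terminal]
13. n5.sig = 19  [e₀.off + e₁.off - 3]
14. n2.sig = -3  [C₁.sig * -2 + 35]
15. n1.off = 20  [C.sig + 23]
16. n1.acc = -1  [C.sig + 2]
17. n0.cnt = 24  [D.off + D.acc + 5]

-1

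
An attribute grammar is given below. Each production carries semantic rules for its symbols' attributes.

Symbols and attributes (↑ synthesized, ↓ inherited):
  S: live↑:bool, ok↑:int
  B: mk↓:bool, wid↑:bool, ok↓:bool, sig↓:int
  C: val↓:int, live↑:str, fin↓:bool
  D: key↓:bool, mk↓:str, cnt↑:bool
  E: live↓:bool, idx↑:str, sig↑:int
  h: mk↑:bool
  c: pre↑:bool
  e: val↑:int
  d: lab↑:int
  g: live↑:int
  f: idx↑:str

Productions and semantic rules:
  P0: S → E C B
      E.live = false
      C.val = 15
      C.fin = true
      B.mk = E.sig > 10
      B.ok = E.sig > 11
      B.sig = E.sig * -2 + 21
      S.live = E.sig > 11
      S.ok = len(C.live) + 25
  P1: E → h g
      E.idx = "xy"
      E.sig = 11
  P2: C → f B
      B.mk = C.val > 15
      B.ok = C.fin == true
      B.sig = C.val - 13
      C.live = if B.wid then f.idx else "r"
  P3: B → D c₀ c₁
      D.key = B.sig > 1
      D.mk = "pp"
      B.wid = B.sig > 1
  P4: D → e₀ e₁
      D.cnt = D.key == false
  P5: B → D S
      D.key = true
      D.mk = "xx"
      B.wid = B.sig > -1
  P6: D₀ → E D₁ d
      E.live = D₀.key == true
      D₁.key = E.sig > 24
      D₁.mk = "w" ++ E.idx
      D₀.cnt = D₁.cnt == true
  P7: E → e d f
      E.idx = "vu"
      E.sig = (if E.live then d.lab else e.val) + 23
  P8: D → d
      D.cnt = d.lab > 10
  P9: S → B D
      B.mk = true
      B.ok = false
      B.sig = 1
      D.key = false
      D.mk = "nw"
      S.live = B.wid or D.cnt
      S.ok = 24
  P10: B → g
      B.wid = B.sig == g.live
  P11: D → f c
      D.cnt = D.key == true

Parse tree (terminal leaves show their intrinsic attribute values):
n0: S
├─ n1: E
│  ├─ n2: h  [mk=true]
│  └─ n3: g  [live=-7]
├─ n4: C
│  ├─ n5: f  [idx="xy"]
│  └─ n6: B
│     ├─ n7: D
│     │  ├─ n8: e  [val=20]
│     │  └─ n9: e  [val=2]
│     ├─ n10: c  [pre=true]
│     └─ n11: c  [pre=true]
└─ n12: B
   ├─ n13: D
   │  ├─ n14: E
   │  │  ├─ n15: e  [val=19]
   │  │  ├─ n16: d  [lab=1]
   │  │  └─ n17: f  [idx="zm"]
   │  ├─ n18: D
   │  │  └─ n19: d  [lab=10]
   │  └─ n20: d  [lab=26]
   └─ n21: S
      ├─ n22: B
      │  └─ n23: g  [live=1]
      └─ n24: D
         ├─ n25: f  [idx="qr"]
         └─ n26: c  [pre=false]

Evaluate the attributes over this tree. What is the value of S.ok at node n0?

1. n1.live = false  [false]
2. n2.mk = true  [terminal]
3. n3.live = -7  [terminal]
4. n1.idx = "xy"  ["xy"]
5. n1.sig = 11  [11]
6. n4.val = 15  [15]
7. n4.fin = true  [true]
8. n5.idx = "xy"  [terminal]
9. n6.mk = false  [C.val > 15]
10. n6.ok = true  [C.fin == true]
11. n6.sig = 2  [C.val - 13]
12. n7.key = true  [B.sig > 1]
13. n7.mk = "pp"  ["pp"]
14. n8.val = 20  [terminal]
15. n9.val = 2  [terminal]
16. n7.cnt = false  [D.key == false]
17. n10.pre = true  [terminal]
18. n11.pre = true  [terminal]
19. n6.wid = true  [B.sig > 1]
20. n4.live = "xy"  [if B.wid then f.idx else "r"]
21. n12.mk = true  [E.sig > 10]
22. n12.ok = false  [E.sig > 11]
23. n12.sig = -1  [E.sig * -2 + 21]
24. n13.key = true  [true]
25. n13.mk = "xx"  ["xx"]
26. n14.live = true  [D₀.key == true]
27. n15.val = 19  [terminal]
28. n16.lab = 1  [terminal]
29. n17.idx = "zm"  [terminal]
30. n14.idx = "vu"  ["vu"]
31. n14.sig = 24  [(if E.live then d.lab else e.val) + 23]
32. n18.key = false  [E.sig > 24]
33. n18.mk = "wvu"  ["w" ++ E.idx]
34. n19.lab = 10  [terminal]
35. n18.cnt = false  [d.lab > 10]
36. n20.lab = 26  [terminal]
37. n13.cnt = false  [D₁.cnt == true]
38. n22.mk = true  [true]
39. n22.ok = false  [false]
40. n22.sig = 1  [1]
41. n23.live = 1  [terminal]
42. n22.wid = true  [B.sig == g.live]
43. n24.key = false  [false]
44. n24.mk = "nw"  ["nw"]
45. n25.idx = "qr"  [terminal]
46. n26.pre = false  [terminal]
47. n24.cnt = false  [D.key == true]
48. n21.live = true  [B.wid or D.cnt]
49. n21.ok = 24  [24]
50. n12.wid = false  [B.sig > -1]
51. n0.live = false  [E.sig > 11]
52. n0.ok = 27  [len(C.live) + 25]

27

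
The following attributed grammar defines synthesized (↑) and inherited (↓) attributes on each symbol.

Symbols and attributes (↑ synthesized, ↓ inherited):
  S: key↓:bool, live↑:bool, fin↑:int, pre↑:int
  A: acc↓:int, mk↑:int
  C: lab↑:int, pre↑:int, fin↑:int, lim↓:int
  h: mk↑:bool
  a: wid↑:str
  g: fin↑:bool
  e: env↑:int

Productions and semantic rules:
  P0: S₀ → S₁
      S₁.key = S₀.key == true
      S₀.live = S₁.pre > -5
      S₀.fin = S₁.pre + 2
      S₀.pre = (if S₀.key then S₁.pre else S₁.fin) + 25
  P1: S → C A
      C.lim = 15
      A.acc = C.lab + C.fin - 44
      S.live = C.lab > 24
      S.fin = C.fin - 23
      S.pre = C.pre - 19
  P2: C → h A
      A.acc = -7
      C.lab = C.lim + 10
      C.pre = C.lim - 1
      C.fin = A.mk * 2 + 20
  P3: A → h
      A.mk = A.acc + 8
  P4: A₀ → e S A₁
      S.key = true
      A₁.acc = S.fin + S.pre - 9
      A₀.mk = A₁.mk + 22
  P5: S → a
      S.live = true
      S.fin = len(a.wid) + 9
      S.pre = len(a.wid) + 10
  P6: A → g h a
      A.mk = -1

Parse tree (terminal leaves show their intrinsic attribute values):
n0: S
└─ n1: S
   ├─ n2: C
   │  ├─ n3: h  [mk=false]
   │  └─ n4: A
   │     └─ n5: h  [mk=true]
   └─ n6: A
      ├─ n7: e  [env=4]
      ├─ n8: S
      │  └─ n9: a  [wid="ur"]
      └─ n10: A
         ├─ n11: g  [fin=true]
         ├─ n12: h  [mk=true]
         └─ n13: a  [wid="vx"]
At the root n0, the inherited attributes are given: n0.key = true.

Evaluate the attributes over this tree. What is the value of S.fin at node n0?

-3

1. n0.key = true  [given at root]
2. n1.key = true  [S₀.key == true]
3. n2.lim = 15  [15]
4. n3.mk = false  [terminal]
5. n4.acc = -7  [-7]
6. n5.mk = true  [terminal]
7. n4.mk = 1  [A.acc + 8]
8. n2.lab = 25  [C.lim + 10]
9. n2.pre = 14  [C.lim - 1]
10. n2.fin = 22  [A.mk * 2 + 20]
11. n6.acc = 3  [C.lab + C.fin - 44]
12. n7.env = 4  [terminal]
13. n8.key = true  [true]
14. n9.wid = "ur"  [terminal]
15. n8.live = true  [true]
16. n8.fin = 11  [len(a.wid) + 9]
17. n8.pre = 12  [len(a.wid) + 10]
18. n10.acc = 14  [S.fin + S.pre - 9]
19. n11.fin = true  [terminal]
20. n12.mk = true  [terminal]
21. n13.wid = "vx"  [terminal]
22. n10.mk = -1  [-1]
23. n6.mk = 21  [A₁.mk + 22]
24. n1.live = true  [C.lab > 24]
25. n1.fin = -1  [C.fin - 23]
26. n1.pre = -5  [C.pre - 19]
27. n0.live = false  [S₁.pre > -5]
28. n0.fin = -3  [S₁.pre + 2]
29. n0.pre = 20  [(if S₀.key then S₁.pre else S₁.fin) + 25]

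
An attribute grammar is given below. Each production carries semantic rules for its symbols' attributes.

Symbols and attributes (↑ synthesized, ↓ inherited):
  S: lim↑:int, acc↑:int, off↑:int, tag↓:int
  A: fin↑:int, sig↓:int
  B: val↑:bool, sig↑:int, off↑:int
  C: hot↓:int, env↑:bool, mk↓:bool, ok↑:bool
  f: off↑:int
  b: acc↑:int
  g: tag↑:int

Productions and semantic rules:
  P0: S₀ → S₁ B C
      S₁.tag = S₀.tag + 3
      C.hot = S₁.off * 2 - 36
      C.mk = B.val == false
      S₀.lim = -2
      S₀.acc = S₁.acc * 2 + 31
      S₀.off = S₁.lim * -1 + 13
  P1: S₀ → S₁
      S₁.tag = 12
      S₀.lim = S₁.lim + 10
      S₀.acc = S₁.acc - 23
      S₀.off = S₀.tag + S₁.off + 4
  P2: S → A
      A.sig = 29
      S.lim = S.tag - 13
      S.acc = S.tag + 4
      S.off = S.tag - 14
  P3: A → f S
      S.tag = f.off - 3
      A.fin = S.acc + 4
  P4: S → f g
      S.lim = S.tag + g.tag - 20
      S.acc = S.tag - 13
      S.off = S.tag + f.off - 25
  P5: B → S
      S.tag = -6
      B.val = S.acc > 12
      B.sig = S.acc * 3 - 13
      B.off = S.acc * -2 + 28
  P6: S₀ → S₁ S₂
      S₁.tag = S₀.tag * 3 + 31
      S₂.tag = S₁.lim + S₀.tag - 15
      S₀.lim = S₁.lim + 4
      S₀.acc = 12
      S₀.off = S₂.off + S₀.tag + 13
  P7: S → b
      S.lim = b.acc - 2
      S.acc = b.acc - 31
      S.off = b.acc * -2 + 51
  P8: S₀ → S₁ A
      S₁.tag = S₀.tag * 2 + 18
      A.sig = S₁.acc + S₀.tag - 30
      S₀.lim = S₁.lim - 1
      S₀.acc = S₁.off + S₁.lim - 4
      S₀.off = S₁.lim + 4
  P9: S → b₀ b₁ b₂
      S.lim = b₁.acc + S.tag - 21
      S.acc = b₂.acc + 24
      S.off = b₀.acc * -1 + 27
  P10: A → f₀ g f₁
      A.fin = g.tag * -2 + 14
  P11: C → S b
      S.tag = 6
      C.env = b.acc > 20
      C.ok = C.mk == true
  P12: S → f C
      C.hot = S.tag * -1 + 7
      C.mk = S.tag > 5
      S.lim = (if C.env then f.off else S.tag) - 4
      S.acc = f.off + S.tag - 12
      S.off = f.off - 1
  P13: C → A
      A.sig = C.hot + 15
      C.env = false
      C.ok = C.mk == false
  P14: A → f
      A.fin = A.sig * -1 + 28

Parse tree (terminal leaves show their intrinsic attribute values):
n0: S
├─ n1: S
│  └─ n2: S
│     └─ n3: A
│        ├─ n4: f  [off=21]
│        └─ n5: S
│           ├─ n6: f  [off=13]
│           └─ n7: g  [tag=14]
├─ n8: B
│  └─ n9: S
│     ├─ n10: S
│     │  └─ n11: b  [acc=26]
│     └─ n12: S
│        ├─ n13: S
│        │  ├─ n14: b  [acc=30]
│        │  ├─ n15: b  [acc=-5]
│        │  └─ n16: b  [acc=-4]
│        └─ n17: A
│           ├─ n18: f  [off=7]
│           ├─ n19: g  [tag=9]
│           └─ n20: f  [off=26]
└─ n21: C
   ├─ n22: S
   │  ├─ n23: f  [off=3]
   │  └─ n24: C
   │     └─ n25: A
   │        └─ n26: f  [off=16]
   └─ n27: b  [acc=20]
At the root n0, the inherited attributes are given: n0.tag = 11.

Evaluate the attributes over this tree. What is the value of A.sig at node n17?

1. n0.tag = 11  [given at root]
2. n1.tag = 14  [S₀.tag + 3]
3. n2.tag = 12  [12]
4. n3.sig = 29  [29]
5. n4.off = 21  [terminal]
6. n5.tag = 18  [f.off - 3]
7. n6.off = 13  [terminal]
8. n7.tag = 14  [terminal]
9. n5.lim = 12  [S.tag + g.tag - 20]
10. n5.acc = 5  [S.tag - 13]
11. n5.off = 6  [S.tag + f.off - 25]
12. n3.fin = 9  [S.acc + 4]
13. n2.lim = -1  [S.tag - 13]
14. n2.acc = 16  [S.tag + 4]
15. n2.off = -2  [S.tag - 14]
16. n1.lim = 9  [S₁.lim + 10]
17. n1.acc = -7  [S₁.acc - 23]
18. n1.off = 16  [S₀.tag + S₁.off + 4]
19. n9.tag = -6  [-6]
20. n10.tag = 13  [S₀.tag * 3 + 31]
21. n11.acc = 26  [terminal]
22. n10.lim = 24  [b.acc - 2]
23. n10.acc = -5  [b.acc - 31]
24. n10.off = -1  [b.acc * -2 + 51]
25. n12.tag = 3  [S₁.lim + S₀.tag - 15]
26. n13.tag = 24  [S₀.tag * 2 + 18]
27. n14.acc = 30  [terminal]
28. n15.acc = -5  [terminal]
29. n16.acc = -4  [terminal]
30. n13.lim = -2  [b₁.acc + S.tag - 21]
31. n13.acc = 20  [b₂.acc + 24]
32. n13.off = -3  [b₀.acc * -1 + 27]
33. n17.sig = -7  [S₁.acc + S₀.tag - 30]
34. n18.off = 7  [terminal]
35. n19.tag = 9  [terminal]
36. n20.off = 26  [terminal]
37. n17.fin = -4  [g.tag * -2 + 14]
38. n12.lim = -3  [S₁.lim - 1]
39. n12.acc = -9  [S₁.off + S₁.lim - 4]
40. n12.off = 2  [S₁.lim + 4]
41. n9.lim = 28  [S₁.lim + 4]
42. n9.acc = 12  [12]
43. n9.off = 9  [S₂.off + S₀.tag + 13]
44. n8.val = false  [S.acc > 12]
45. n8.sig = 23  [S.acc * 3 - 13]
46. n8.off = 4  [S.acc * -2 + 28]
47. n21.hot = -4  [S₁.off * 2 - 36]
48. n21.mk = true  [B.val == false]
49. n22.tag = 6  [6]
50. n23.off = 3  [terminal]
51. n24.hot = 1  [S.tag * -1 + 7]
52. n24.mk = true  [S.tag > 5]
53. n25.sig = 16  [C.hot + 15]
54. n26.off = 16  [terminal]
55. n25.fin = 12  [A.sig * -1 + 28]
56. n24.env = false  [false]
57. n24.ok = false  [C.mk == false]
58. n22.lim = 2  [(if C.env then f.off else S.tag) - 4]
59. n22.acc = -3  [f.off + S.tag - 12]
60. n22.off = 2  [f.off - 1]
61. n27.acc = 20  [terminal]
62. n21.env = false  [b.acc > 20]
63. n21.ok = true  [C.mk == true]
64. n0.lim = -2  [-2]
65. n0.acc = 17  [S₁.acc * 2 + 31]
66. n0.off = 4  [S₁.lim * -1 + 13]

-7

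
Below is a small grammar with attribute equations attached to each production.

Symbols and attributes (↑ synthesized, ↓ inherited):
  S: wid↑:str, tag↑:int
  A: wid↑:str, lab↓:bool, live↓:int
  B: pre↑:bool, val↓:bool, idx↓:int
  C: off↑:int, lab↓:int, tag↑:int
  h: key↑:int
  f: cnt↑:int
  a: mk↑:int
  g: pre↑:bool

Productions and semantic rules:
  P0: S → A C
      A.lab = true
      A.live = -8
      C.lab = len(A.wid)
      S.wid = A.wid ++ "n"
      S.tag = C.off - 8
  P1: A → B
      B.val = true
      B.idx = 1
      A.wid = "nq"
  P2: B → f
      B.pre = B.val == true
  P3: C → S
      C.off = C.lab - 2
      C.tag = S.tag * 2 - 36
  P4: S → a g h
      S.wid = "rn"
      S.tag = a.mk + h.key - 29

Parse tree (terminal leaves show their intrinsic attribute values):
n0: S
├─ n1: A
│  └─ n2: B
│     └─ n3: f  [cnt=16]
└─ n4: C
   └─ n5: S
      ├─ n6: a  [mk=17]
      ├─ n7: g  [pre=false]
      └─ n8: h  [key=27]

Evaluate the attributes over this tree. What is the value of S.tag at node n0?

1. n1.lab = true  [true]
2. n1.live = -8  [-8]
3. n2.val = true  [true]
4. n2.idx = 1  [1]
5. n3.cnt = 16  [terminal]
6. n2.pre = true  [B.val == true]
7. n1.wid = "nq"  ["nq"]
8. n4.lab = 2  [len(A.wid)]
9. n6.mk = 17  [terminal]
10. n7.pre = false  [terminal]
11. n8.key = 27  [terminal]
12. n5.wid = "rn"  ["rn"]
13. n5.tag = 15  [a.mk + h.key - 29]
14. n4.off = 0  [C.lab - 2]
15. n4.tag = -6  [S.tag * 2 - 36]
16. n0.wid = "nqn"  [A.wid ++ "n"]
17. n0.tag = -8  [C.off - 8]

-8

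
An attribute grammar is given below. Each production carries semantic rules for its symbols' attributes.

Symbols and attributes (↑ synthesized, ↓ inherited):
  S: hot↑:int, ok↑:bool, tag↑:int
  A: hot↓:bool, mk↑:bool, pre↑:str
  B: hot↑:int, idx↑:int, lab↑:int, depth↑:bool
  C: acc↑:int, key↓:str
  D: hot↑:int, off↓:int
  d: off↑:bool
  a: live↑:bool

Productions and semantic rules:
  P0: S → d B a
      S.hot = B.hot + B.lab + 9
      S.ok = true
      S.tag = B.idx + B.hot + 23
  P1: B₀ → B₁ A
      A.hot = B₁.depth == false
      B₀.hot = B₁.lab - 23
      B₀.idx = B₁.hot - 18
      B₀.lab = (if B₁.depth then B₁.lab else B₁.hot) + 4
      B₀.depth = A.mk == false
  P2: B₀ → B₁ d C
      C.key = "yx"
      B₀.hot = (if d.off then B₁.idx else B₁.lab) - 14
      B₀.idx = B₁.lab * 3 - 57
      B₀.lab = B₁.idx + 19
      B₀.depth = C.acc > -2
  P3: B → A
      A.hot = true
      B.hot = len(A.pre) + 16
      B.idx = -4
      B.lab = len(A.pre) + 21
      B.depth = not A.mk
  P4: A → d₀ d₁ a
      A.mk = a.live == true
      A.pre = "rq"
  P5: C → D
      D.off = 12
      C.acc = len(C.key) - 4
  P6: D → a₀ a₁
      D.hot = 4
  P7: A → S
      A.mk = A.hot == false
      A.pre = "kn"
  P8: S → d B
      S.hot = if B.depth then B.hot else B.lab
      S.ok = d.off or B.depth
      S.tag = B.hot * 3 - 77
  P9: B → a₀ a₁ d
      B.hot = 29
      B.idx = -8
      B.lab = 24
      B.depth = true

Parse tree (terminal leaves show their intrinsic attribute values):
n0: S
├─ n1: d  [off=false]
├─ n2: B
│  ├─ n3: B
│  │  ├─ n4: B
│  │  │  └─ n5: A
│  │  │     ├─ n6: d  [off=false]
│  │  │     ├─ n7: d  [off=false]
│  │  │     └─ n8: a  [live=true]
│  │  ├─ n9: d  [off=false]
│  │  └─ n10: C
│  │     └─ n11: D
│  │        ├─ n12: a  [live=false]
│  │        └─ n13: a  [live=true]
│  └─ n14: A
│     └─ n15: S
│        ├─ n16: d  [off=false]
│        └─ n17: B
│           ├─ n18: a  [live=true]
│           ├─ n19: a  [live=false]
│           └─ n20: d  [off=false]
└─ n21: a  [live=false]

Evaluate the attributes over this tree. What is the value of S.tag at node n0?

1. n1.off = false  [terminal]
2. n5.hot = true  [true]
3. n6.off = false  [terminal]
4. n7.off = false  [terminal]
5. n8.live = true  [terminal]
6. n5.mk = true  [a.live == true]
7. n5.pre = "rq"  ["rq"]
8. n4.hot = 18  [len(A.pre) + 16]
9. n4.idx = -4  [-4]
10. n4.lab = 23  [len(A.pre) + 21]
11. n4.depth = false  [not A.mk]
12. n9.off = false  [terminal]
13. n10.key = "yx"  ["yx"]
14. n11.off = 12  [12]
15. n12.live = false  [terminal]
16. n13.live = true  [terminal]
17. n11.hot = 4  [4]
18. n10.acc = -2  [len(C.key) - 4]
19. n3.hot = 9  [(if d.off then B₁.idx else B₁.lab) - 14]
20. n3.idx = 12  [B₁.lab * 3 - 57]
21. n3.lab = 15  [B₁.idx + 19]
22. n3.depth = false  [C.acc > -2]
23. n14.hot = true  [B₁.depth == false]
24. n16.off = false  [terminal]
25. n18.live = true  [terminal]
26. n19.live = false  [terminal]
27. n20.off = false  [terminal]
28. n17.hot = 29  [29]
29. n17.idx = -8  [-8]
30. n17.lab = 24  [24]
31. n17.depth = true  [true]
32. n15.hot = 29  [if B.depth then B.hot else B.lab]
33. n15.ok = true  [d.off or B.depth]
34. n15.tag = 10  [B.hot * 3 - 77]
35. n14.mk = false  [A.hot == false]
36. n14.pre = "kn"  ["kn"]
37. n2.hot = -8  [B₁.lab - 23]
38. n2.idx = -9  [B₁.hot - 18]
39. n2.lab = 13  [(if B₁.depth then B₁.lab else B₁.hot) + 4]
40. n2.depth = true  [A.mk == false]
41. n21.live = false  [terminal]
42. n0.hot = 14  [B.hot + B.lab + 9]
43. n0.ok = true  [true]
44. n0.tag = 6  [B.idx + B.hot + 23]

6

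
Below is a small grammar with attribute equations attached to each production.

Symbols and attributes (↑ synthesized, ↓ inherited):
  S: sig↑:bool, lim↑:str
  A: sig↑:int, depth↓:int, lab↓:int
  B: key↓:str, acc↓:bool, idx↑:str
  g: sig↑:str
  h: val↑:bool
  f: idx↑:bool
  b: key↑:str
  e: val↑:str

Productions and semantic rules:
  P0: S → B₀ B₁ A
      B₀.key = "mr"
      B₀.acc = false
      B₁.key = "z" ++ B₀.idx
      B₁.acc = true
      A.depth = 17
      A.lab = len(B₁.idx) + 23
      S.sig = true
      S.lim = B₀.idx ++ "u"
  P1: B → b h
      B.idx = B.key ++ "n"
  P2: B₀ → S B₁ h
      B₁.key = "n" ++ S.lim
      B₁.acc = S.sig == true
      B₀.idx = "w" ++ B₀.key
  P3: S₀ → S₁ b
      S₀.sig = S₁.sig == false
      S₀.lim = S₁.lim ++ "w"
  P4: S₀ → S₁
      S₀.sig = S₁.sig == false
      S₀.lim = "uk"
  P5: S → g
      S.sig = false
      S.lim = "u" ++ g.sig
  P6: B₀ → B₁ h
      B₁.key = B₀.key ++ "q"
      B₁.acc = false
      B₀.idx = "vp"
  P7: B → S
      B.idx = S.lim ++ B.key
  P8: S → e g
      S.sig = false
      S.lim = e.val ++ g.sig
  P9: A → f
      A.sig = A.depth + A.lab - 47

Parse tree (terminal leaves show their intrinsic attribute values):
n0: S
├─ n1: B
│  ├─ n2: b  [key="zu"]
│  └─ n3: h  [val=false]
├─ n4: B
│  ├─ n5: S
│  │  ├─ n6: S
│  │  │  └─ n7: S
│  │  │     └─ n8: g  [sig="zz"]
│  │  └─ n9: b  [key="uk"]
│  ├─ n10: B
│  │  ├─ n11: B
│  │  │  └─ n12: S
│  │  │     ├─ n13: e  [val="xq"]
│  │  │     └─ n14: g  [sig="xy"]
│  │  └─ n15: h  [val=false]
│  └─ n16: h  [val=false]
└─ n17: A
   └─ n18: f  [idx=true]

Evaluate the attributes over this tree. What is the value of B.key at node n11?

"nukwq"

1. n1.key = "mr"  ["mr"]
2. n1.acc = false  [false]
3. n2.key = "zu"  [terminal]
4. n3.val = false  [terminal]
5. n1.idx = "mrn"  [B.key ++ "n"]
6. n4.key = "zmrn"  ["z" ++ B₀.idx]
7. n4.acc = true  [true]
8. n8.sig = "zz"  [terminal]
9. n7.sig = false  [false]
10. n7.lim = "uzz"  ["u" ++ g.sig]
11. n6.sig = true  [S₁.sig == false]
12. n6.lim = "uk"  ["uk"]
13. n9.key = "uk"  [terminal]
14. n5.sig = false  [S₁.sig == false]
15. n5.lim = "ukw"  [S₁.lim ++ "w"]
16. n10.key = "nukw"  ["n" ++ S.lim]
17. n10.acc = false  [S.sig == true]
18. n11.key = "nukwq"  [B₀.key ++ "q"]
19. n11.acc = false  [false]
20. n13.val = "xq"  [terminal]
21. n14.sig = "xy"  [terminal]
22. n12.sig = false  [false]
23. n12.lim = "xqxy"  [e.val ++ g.sig]
24. n11.idx = "xqxynukwq"  [S.lim ++ B.key]
25. n15.val = false  [terminal]
26. n10.idx = "vp"  ["vp"]
27. n16.val = false  [terminal]
28. n4.idx = "wzmrn"  ["w" ++ B₀.key]
29. n17.depth = 17  [17]
30. n17.lab = 28  [len(B₁.idx) + 23]
31. n18.idx = true  [terminal]
32. n17.sig = -2  [A.depth + A.lab - 47]
33. n0.sig = true  [true]
34. n0.lim = "mrnu"  [B₀.idx ++ "u"]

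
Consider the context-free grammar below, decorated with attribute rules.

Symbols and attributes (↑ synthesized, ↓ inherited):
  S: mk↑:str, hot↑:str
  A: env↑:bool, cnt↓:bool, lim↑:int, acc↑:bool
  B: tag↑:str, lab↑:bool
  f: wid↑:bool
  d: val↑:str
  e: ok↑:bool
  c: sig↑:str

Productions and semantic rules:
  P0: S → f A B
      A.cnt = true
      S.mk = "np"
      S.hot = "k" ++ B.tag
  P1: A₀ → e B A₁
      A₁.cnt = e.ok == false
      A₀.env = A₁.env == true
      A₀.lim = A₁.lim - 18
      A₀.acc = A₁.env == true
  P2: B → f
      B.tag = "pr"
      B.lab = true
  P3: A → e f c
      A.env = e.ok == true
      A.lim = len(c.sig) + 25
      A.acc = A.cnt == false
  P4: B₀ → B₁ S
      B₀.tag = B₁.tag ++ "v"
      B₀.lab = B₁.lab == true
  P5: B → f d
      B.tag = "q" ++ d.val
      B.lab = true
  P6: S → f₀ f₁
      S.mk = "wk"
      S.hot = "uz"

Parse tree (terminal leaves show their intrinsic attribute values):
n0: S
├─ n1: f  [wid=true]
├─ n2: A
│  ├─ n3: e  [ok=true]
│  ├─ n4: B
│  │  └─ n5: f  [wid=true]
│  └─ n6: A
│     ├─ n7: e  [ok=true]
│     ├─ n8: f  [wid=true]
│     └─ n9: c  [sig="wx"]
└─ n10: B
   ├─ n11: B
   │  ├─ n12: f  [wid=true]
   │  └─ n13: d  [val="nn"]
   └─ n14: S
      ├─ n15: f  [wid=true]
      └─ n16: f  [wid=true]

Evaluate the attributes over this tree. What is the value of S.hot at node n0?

"kqnnv"

1. n1.wid = true  [terminal]
2. n2.cnt = true  [true]
3. n3.ok = true  [terminal]
4. n5.wid = true  [terminal]
5. n4.tag = "pr"  ["pr"]
6. n4.lab = true  [true]
7. n6.cnt = false  [e.ok == false]
8. n7.ok = true  [terminal]
9. n8.wid = true  [terminal]
10. n9.sig = "wx"  [terminal]
11. n6.env = true  [e.ok == true]
12. n6.lim = 27  [len(c.sig) + 25]
13. n6.acc = true  [A.cnt == false]
14. n2.env = true  [A₁.env == true]
15. n2.lim = 9  [A₁.lim - 18]
16. n2.acc = true  [A₁.env == true]
17. n12.wid = true  [terminal]
18. n13.val = "nn"  [terminal]
19. n11.tag = "qnn"  ["q" ++ d.val]
20. n11.lab = true  [true]
21. n15.wid = true  [terminal]
22. n16.wid = true  [terminal]
23. n14.mk = "wk"  ["wk"]
24. n14.hot = "uz"  ["uz"]
25. n10.tag = "qnnv"  [B₁.tag ++ "v"]
26. n10.lab = true  [B₁.lab == true]
27. n0.mk = "np"  ["np"]
28. n0.hot = "kqnnv"  ["k" ++ B.tag]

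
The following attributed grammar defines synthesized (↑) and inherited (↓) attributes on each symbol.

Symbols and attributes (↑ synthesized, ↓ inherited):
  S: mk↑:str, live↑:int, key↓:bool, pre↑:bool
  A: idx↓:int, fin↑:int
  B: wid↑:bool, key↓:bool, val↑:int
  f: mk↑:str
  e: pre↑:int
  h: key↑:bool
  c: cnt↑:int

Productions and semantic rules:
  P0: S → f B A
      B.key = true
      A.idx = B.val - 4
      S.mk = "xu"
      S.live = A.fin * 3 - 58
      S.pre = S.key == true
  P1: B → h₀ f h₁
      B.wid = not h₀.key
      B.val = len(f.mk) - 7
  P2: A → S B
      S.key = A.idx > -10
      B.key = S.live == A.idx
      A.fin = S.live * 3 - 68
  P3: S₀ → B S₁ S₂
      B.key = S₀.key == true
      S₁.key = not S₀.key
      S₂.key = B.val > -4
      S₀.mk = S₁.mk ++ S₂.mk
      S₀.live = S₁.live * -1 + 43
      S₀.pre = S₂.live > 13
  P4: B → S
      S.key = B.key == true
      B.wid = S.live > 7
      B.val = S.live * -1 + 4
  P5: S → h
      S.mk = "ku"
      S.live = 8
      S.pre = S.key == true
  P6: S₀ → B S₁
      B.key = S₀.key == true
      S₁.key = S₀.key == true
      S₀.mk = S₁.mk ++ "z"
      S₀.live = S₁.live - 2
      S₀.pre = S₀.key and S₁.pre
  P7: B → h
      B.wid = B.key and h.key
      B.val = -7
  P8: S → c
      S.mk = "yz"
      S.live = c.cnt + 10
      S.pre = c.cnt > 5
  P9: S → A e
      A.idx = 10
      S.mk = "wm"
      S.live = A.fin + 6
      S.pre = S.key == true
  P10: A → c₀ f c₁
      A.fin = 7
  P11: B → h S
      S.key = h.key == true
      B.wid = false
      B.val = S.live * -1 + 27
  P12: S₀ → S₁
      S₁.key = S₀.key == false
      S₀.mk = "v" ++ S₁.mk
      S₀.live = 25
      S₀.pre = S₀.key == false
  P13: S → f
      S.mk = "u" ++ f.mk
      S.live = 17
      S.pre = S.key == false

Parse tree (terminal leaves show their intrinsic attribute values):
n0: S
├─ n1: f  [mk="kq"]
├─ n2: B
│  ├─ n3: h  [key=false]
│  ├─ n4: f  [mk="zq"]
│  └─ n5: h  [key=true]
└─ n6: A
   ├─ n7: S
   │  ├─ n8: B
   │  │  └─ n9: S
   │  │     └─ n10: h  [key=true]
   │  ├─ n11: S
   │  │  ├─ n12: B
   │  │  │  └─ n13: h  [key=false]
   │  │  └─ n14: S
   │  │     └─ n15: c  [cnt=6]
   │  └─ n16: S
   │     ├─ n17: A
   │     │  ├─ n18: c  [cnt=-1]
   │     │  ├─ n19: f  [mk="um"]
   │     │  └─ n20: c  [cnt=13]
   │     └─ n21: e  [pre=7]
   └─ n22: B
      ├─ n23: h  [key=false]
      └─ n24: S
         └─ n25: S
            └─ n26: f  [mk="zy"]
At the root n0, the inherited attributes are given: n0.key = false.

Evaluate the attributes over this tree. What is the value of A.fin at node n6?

1. n0.key = false  [given at root]
2. n1.mk = "kq"  [terminal]
3. n2.key = true  [true]
4. n3.key = false  [terminal]
5. n4.mk = "zq"  [terminal]
6. n5.key = true  [terminal]
7. n2.wid = true  [not h₀.key]
8. n2.val = -5  [len(f.mk) - 7]
9. n6.idx = -9  [B.val - 4]
10. n7.key = true  [A.idx > -10]
11. n8.key = true  [S₀.key == true]
12. n9.key = true  [B.key == true]
13. n10.key = true  [terminal]
14. n9.mk = "ku"  ["ku"]
15. n9.live = 8  [8]
16. n9.pre = true  [S.key == true]
17. n8.wid = true  [S.live > 7]
18. n8.val = -4  [S.live * -1 + 4]
19. n11.key = false  [not S₀.key]
20. n12.key = false  [S₀.key == true]
21. n13.key = false  [terminal]
22. n12.wid = false  [B.key and h.key]
23. n12.val = -7  [-7]
24. n14.key = false  [S₀.key == true]
25. n15.cnt = 6  [terminal]
26. n14.mk = "yz"  ["yz"]
27. n14.live = 16  [c.cnt + 10]
28. n14.pre = true  [c.cnt > 5]
29. n11.mk = "yzz"  [S₁.mk ++ "z"]
30. n11.live = 14  [S₁.live - 2]
31. n11.pre = false  [S₀.key and S₁.pre]
32. n16.key = false  [B.val > -4]
33. n17.idx = 10  [10]
34. n18.cnt = -1  [terminal]
35. n19.mk = "um"  [terminal]
36. n20.cnt = 13  [terminal]
37. n17.fin = 7  [7]
38. n21.pre = 7  [terminal]
39. n16.mk = "wm"  ["wm"]
40. n16.live = 13  [A.fin + 6]
41. n16.pre = false  [S.key == true]
42. n7.mk = "yzzwm"  [S₁.mk ++ S₂.mk]
43. n7.live = 29  [S₁.live * -1 + 43]
44. n7.pre = false  [S₂.live > 13]
45. n22.key = false  [S.live == A.idx]
46. n23.key = false  [terminal]
47. n24.key = false  [h.key == true]
48. n25.key = true  [S₀.key == false]
49. n26.mk = "zy"  [terminal]
50. n25.mk = "uzy"  ["u" ++ f.mk]
51. n25.live = 17  [17]
52. n25.pre = false  [S.key == false]
53. n24.mk = "vuzy"  ["v" ++ S₁.mk]
54. n24.live = 25  [25]
55. n24.pre = true  [S₀.key == false]
56. n22.wid = false  [false]
57. n22.val = 2  [S.live * -1 + 27]
58. n6.fin = 19  [S.live * 3 - 68]
59. n0.mk = "xu"  ["xu"]
60. n0.live = -1  [A.fin * 3 - 58]
61. n0.pre = false  [S.key == true]

19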